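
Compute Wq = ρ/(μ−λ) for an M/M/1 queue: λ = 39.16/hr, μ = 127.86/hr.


ρ = 39.16/127.86 = 0.3063
Wq = ρ/(μ−λ) = 0.3063/(127.86 − 39.16) = 0.3063/88.70 = 0.003453 hr

Final: 0.003453 hr


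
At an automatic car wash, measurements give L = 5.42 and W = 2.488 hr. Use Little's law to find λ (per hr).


λ = L/W = 5.42/2.488 = 2.1785 /hr

Final: 2.1785 /hr


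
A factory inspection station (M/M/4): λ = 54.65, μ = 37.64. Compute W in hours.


a = 1.4519; ρ = 0.3630; P₀ = 0.232195
Lq = P₀·a^c·ρ/(c!(1−ρ)²) = 0.03846
Wq = Lq/λ = 0.03846/54.65 = 0.0007037 hr
W = Wq + 1/μ = 0.0007037 + 0.02657 = 0.02727 hr

Final: 0.02727 hr


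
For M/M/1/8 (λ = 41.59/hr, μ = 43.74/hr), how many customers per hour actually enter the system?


ρ = 0.9508; P_K = (1−ρ)ρ^8/(1−ρ^9) = 0.090059
λ_eff = λ(1 − P_K) = 41.59·(1 − 0.090059) = 41.59·0.909941 = 37.8444 /hr

Final: 37.8444 /hr


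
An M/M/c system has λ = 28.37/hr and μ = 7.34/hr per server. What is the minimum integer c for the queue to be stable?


Stability requires cμ > λ ⇔ c > λ/μ.
λ/μ = 28.37/7.34 = 3.8651
Minimum integer c = ⌊3.8651⌋ + 1 = 4
Check: 4·7.34 = 29.36 > 28.37, while 3·7.34 = 22.02 ≤ 28.37

Final: 4 servers


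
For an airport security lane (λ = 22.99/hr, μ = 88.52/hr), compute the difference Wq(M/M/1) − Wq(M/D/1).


ρ = 22.99/88.52 = 0.2597
Wq(M/M/1) = ρ/(μ−λ) = 0.2597/65.53 = 0.003963 hr
Wq(M/D/1) = ρ/(2(μ−λ)) = 0.001982 hr
Savings = 0.003963 − 0.001982 = 0.001982 hr

Final: 0.001982 hr


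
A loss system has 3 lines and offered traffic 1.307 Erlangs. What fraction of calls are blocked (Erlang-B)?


B(c,a) = (a^c/c!) / Σ_{k=0}^{c} a^k/k!
a^3/3! = 0.372114
Σ terms (k=0..3): 1.00000 + 1.30700 + 0.85412 + 0.37211 = 3.533238
B = 0.372114/3.533238 = 0.105318

Final: 0.105318


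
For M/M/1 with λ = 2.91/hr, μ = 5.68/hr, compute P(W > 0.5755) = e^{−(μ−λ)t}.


W ~ Exponential(μ−λ) for M/M/1.
μ − λ = 5.68 − 2.91 = 2.7700
P(W > t) = e^{−(μ−λ)t} = e^{−1.5941} = 0.203084

Final: 0.203084


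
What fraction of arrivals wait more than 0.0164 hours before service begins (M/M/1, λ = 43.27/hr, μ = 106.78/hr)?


ρ = 43.27/106.78 = 0.4052
P(Wq > t) = ρ·e^{−(μ−λ)t} = 0.4052·e^{−1.0416}
= 0.4052·0.352902 = 0.143005

Final: 0.143005


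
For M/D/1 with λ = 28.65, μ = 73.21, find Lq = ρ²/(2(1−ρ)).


ρ = 28.65/73.21 = 0.3913
M/D/1: Lq = ρ²/(2(1−ρ)) = 0.1531/(2·0.6087) = 0.12581

Final: 0.12581


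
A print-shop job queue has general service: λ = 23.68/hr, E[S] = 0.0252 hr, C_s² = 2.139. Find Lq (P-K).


ρ = λ·E[S] = 23.68·0.0252 = 0.5967
Lq = ρ²(1+C_s²)/(2(1−ρ)) = 0.3561·(1+2.139)/(2·0.4033)
= 0.3561·3.1390/0.8065 = 1.38591

Final: 1.38591


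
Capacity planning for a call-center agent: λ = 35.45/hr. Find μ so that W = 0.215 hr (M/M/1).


W = 1/(μ−λ) ⇒ μ − λ = 1/W = 1/0.215 = 4.6512
μ = λ + 1/W = 35.45 + 4.6512 = 40.1012 per hr

Final: 40.1012 /hr


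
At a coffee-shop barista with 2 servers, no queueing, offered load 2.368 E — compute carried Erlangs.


B(2,2.368) = 0.454284 (Erlang-B)
Carried load = a(1 − B) = 2.368·(1 − 0.454284) = 2.368·0.545716 = 1.2923 E

Final: 1.2923 Erlangs


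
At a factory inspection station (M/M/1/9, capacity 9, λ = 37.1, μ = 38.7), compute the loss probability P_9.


ρ = λ/μ = 37.1/38.7 = 0.9587
P_K = (1−ρ)ρ^K/(1−ρ^(K+1)) = (0.04134·0.683859)/(1 − 0.655586)
= 0.028273/0.344414 = 0.082091

Final: 0.082091


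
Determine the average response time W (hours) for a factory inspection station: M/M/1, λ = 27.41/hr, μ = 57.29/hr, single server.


W = 1/(μ−λ) = 1/(57.29 − 27.41) = 1/29.88 = 0.03347 hr

Final: 0.03347 hr


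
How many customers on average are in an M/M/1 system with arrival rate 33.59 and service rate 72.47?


ρ = λ/μ = 33.59/72.47 = 0.4635
L = ρ/(1−ρ) = 0.4635/(1 − 0.4635) = 0.4635/0.5365 = 0.8639

Final: 0.8639


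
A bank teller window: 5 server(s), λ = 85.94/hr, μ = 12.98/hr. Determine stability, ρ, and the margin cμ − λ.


Total capacity cμ = 5·12.98 = 64.90/hr
ρ = λ/(cμ) = 85.94/64.90 = 1.3242
Stable ⇔ ρ < 1: NO
Spare capacity = cμ − λ = 64.90 − 85.94 = -21.04/hr

Final: ρ = 1.3242; unstable; margin = -21.04/hr


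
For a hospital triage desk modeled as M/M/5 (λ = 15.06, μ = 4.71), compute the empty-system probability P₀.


a = λ/μ = 15.06/4.71 = 3.1975; ρ = a/c = 0.6395
Σ_{k=0}^{4} a^k/k! (terms k=0..4) = 1.00000 + 3.19745 + 5.11185 + 5.44830 + 4.35517 = 19.11277
Tail: a^5/(5!(1−ρ)) = 334.21068/(120·0.3605) = 7.72542
P₀ = 1/(19.11277 + 7.72542) = 1/26.83819 = 0.037260

Final: 0.037260


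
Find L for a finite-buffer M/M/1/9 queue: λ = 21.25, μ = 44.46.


ρ = 21.25/44.46 = 0.4780
L = ρ[1 − (K+1)ρ^K + Kρ^(K+1)] / [(1−ρ)(1−ρ^(K+1))]
Numerator: 0.4780·(1 − 10·0.001302 + 9·0.0006221) = 0.474412
Denominator: (0.5220)·(0.999378) = 0.521717
L = 0.474412/0.521717 = 0.9093

Final: 0.9093


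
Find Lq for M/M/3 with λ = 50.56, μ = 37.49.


a = λ/μ = 1.3486; ρ = a/3 = 0.4495
P₀ = 0.249956
Lq = P₀·a^c·ρ / (c!·(1−ρ)²) = 0.249956·2.45287·0.4495/(6·0.30300)
= 0.15160

Final: 0.15160


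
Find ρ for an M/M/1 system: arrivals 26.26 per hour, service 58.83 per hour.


ρ = λ/μ = 26.26/58.83 = 0.4464

Final: 0.4464


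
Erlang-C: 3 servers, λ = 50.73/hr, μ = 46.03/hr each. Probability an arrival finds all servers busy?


a = λ/μ = 1.1021; ρ = a/3 = 0.3674
P₀ = 0.326573 (from M/M/c formula)
C(c,a) = [a^c/(c!(1−ρ))]·P₀ = [1.33866/(6·0.6326)]·0.326573
= 0.35267·0.326573 = 0.115173

Final: 0.115173


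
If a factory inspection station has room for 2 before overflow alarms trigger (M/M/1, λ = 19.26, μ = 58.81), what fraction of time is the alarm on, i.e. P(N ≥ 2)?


ρ = 19.26/58.81 = 0.3275
P(N ≥ n) = ρ^n = 0.3275^2 = 0.107253

Final: 0.107253


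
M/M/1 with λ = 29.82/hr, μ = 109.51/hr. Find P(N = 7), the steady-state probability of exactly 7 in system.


ρ = 29.82/109.51 = 0.2723
P_n = (1−ρ)·ρ^n = (1 − 0.2723)·0.2723^7 = 0.7277·0.0001110 = 0.00008078

Final: 0.00008078


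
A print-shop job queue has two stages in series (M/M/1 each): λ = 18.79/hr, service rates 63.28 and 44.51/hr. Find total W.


Each node sees arrival rate λ = 18.79/hr (tandem ⇒ throughput preserved).
W₁ = 1/(μ₁−λ) = 1/(63.28−18.79) = 0.02248 hr
W₂ = 1/(μ₂−λ) = 1/(44.51−18.79) = 0.03888 hr
W_total = W₁ + W₂ = 0.02248 + 0.03888 = 0.06136 hr

Final: 0.06136 hr


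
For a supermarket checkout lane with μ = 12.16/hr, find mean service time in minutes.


Mean service time = 1/μ = 1/12.16 hour = 0.08224 hour
In minutes: 0.08224 × 60 = 4.9342 min

Final: 4.9342 min


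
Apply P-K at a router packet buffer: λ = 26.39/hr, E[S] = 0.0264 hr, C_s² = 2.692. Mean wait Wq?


ρ = λ·E[S] = 26.39·0.0264 = 0.6967
E[S²] = E[S]²(1+C_s²) = 0.0264²·(1+2.692) = 0.002573
Wq = λ·E[S²]/(2(1−ρ)) = 26.39·0.002573/(2·0.3033) = 0.11194 hr

Final: 0.11194 hr


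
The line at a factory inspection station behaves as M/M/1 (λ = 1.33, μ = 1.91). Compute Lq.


ρ = 1.33/1.91 = 0.6963
Lq = ρ²/(1−ρ) = 0.4849/0.3037 = 1.5968

Final: 1.5968


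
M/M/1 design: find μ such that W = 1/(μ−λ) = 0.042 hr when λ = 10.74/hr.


W = 1/(μ−λ) ⇒ μ − λ = 1/W = 1/0.042 = 23.8095
μ = λ + 1/W = 10.74 + 23.8095 = 34.5495 per hr

Final: 34.5495 /hr


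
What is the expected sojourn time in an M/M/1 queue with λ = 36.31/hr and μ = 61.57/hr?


W = 1/(μ−λ) = 1/(61.57 − 36.31) = 1/25.26 = 0.03959 hr

Final: 0.03959 hr


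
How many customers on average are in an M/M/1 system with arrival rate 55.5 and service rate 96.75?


ρ = λ/μ = 55.5/96.75 = 0.5736
L = ρ/(1−ρ) = 0.5736/(1 − 0.5736) = 0.5736/0.4264 = 1.3455

Final: 1.3455


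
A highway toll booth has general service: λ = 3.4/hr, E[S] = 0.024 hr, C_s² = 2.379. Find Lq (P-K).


ρ = λ·E[S] = 3.4·0.024 = 0.08160
Lq = ρ²(1+C_s²)/(2(1−ρ)) = 0.006659·(1+2.379)/(2·0.9184)
= 0.006659·3.3790/1.8368 = 0.01225

Final: 0.01225


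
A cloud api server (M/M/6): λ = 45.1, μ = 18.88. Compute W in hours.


a = 2.3888; ρ = 0.3981; P₀ = 0.091346
Lq = P₀·a^c·ρ/(c!(1−ρ)²) = 0.02591
Wq = Lq/λ = 0.02591/45.1 = 0.0005744 hr
W = Wq + 1/μ = 0.0005744 + 0.05297 = 0.05354 hr

Final: 0.05354 hr


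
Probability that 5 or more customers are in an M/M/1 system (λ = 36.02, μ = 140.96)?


ρ = 36.02/140.96 = 0.2555
P(N ≥ n) = ρ^n = 0.2555^5 = 0.001090

Final: 0.001090


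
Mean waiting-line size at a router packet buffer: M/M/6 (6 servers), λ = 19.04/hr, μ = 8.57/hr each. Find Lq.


a = λ/μ = 2.2217; ρ = a/6 = 0.3703
P₀ = 0.108121
Lq = P₀·a^c·ρ / (c!·(1−ρ)²) = 0.108121·120.25876·0.3703/(720·0.39654)
= 0.01686

Final: 0.01686


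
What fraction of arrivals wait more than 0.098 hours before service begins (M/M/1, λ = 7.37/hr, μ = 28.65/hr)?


ρ = 7.37/28.65 = 0.2572
P(Wq > t) = ρ·e^{−(μ−λ)t} = 0.2572·e^{−2.0854}
= 0.2572·0.124252 = 0.031963

Final: 0.031963


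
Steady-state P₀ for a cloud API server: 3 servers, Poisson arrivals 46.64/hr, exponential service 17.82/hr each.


a = λ/μ = 46.64/17.82 = 2.6173; ρ = a/c = 0.8724
Σ_{k=0}^{2} a^k/k! (terms k=0..2) = 1.00000 + 2.61728 + 3.42509 = 7.04237
Tail: a^3/(3!(1−ρ)) = 17.92885/(6·0.1276) = 23.42318
P₀ = 1/(7.04237 + 23.42318) = 1/30.46555 = 0.032824

Final: 0.032824


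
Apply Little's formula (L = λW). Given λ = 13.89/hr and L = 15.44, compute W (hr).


W = L/λ = 15.44/13.89 = 1.1116 hr

Final: 1.1116 hr


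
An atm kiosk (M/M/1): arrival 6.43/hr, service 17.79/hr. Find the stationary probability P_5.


ρ = 6.43/17.79 = 0.3614
P_n = (1−ρ)·ρ^n = (1 − 0.3614)·0.3614^5 = 0.6386·0.006168 = 0.003939

Final: 0.003939


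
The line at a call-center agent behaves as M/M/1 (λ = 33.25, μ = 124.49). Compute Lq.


ρ = 33.25/124.49 = 0.2671
Lq = ρ²/(1−ρ) = 0.07134/0.7329 = 0.09733

Final: 0.09733


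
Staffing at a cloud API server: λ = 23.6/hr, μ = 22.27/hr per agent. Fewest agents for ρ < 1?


Stability requires cμ > λ ⇔ c > λ/μ.
λ/μ = 23.6/22.27 = 1.0597
Minimum integer c = ⌊1.0597⌋ + 1 = 2
Check: 2·22.27 = 44.54 > 23.6, while 1·22.27 = 22.27 ≤ 23.6

Final: 2 servers


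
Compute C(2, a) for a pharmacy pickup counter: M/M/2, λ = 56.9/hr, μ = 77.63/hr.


a = λ/μ = 0.7330; ρ = a/2 = 0.3665
P₀ = 0.463612 (from M/M/c formula)
C(c,a) = [a^c/(c!(1−ρ))]·P₀ = [0.53724/(2·0.6335)]·0.463612
= 0.42401·0.463612 = 0.196576

Final: 0.196576


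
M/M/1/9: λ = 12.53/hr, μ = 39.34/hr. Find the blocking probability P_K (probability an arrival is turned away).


ρ = λ/μ = 12.53/39.34 = 0.3185
P_K = (1−ρ)ρ^K/(1−ρ^(K+1)) = (0.6815·0.00003373)/(1 − 0.00001074)
= 0.00002299/0.999989 = 0.00002299

Final: 0.00002299


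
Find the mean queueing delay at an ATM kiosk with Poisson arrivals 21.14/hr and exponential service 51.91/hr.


ρ = 21.14/51.91 = 0.4072
Wq = ρ/(μ−λ) = 0.4072/(51.91 − 21.14) = 0.4072/30.77 = 0.01324 hr

Final: 0.01324 hr


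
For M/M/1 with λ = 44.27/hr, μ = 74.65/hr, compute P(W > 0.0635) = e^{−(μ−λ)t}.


W ~ Exponential(μ−λ) for M/M/1.
μ − λ = 74.65 − 44.27 = 30.3800
P(W > t) = e^{−(μ−λ)t} = e^{−1.9291} = 0.145275

Final: 0.145275


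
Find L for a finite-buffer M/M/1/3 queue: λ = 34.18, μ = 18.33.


ρ = 34.18/18.33 = 1.8647
L = ρ[1 − (K+1)ρ^K + Kρ^(K+1)] / [(1−ρ)(1−ρ^(K+1))]
Numerator: 1.8647·(1 − 4·6.483788 + 3·12.090336) = 21.138004
Denominator: (-0.8647)·(-11.090336) = 9.589843
L = 21.138004/9.589843 = 2.2042

Final: 2.2042


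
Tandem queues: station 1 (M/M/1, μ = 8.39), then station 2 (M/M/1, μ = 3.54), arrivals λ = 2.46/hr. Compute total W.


Each node sees arrival rate λ = 2.46/hr (tandem ⇒ throughput preserved).
W₁ = 1/(μ₁−λ) = 1/(8.39−2.46) = 0.16863 hr
W₂ = 1/(μ₂−λ) = 1/(3.54−2.46) = 0.92593 hr
W_total = W₁ + W₂ = 0.16863 + 0.92593 = 1.09456 hr

Final: 1.09456 hr


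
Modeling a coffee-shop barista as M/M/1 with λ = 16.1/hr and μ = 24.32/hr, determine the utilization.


ρ = λ/μ = 16.1/24.32 = 0.6620

Final: 0.6620


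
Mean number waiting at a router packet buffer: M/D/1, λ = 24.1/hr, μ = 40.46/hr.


ρ = 24.1/40.46 = 0.5957
M/D/1: Lq = ρ²/(2(1−ρ)) = 0.3548/(2·0.4043) = 0.43873

Final: 0.43873


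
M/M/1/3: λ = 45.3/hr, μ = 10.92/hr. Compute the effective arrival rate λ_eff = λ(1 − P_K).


ρ = 4.1484; P_K = (1−ρ)ρ^3/(1−ρ^4) = 0.761512
λ_eff = λ(1 − P_K) = 45.3·(1 − 0.761512) = 45.3·0.238488 = 10.8035 /hr

Final: 10.8035 /hr


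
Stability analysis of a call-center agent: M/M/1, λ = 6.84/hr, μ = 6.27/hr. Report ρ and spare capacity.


Total capacity cμ = 1·6.27 = 6.27/hr
ρ = λ/(cμ) = 6.84/6.27 = 1.0909
Stable ⇔ ρ < 1: NO
Spare capacity = cμ − λ = 6.27 − 6.84 = -0.57/hr

Final: ρ = 1.0909; unstable; margin = -0.57/hr


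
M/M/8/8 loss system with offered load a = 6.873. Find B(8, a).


B(c,a) = (a^c/c!) / Σ_{k=0}^{c} a^k/k!
a^8/8! = 123.495243
Σ terms (k=0..8): 1.00000 + 6.87300 + 23.61906 + 54.11128 + 92.97670 + 127.80577 + 146.40151 + 143.74537 + 123.49524 = 720.027944
B = 123.495243/720.027944 = 0.171515

Final: 0.171515


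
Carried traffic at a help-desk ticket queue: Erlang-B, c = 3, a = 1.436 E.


B(3,1.436) = 0.124610 (Erlang-B)
Carried load = a(1 − B) = 1.436·(1 − 0.124610) = 1.436·0.875390 = 1.2571 E

Final: 1.2571 Erlangs


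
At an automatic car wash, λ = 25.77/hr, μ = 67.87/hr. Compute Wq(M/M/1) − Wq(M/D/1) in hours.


ρ = 25.77/67.87 = 0.3797
Wq(M/M/1) = ρ/(μ−λ) = 0.3797/42.10 = 0.009019 hr
Wq(M/D/1) = ρ/(2(μ−λ)) = 0.004509 hr
Savings = 0.009019 − 0.004509 = 0.004509 hr

Final: 0.004509 hr


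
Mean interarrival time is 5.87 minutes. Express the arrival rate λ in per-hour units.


λ = 1/(interarrival time) in consistent units.
1 hour = 60 min, so λ = 60/5.87 = 10.2215 per hour

Final: 10.2215 /hr


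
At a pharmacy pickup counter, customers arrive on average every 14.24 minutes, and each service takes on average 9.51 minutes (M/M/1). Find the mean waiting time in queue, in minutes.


λ = 60/14.24 = 4.2135 /hr
μ = 60/9.51 = 6.3091 /hr
ρ = λ/μ = 4.2135/6.3091 = 0.6678
Wq = ρ/(μ−λ) = 0.6678/(6.3091−4.2135) = 0.31868 hr
In minutes: 0.31868·60 = 19.121 min

Final: 19.121 min


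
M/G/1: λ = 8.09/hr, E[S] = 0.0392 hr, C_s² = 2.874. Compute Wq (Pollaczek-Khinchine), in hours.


ρ = λ·E[S] = 8.09·0.0392 = 0.3171
E[S²] = E[S]²(1+C_s²) = 0.0392²·(1+2.874) = 0.005953
Wq = λ·E[S²]/(2(1−ρ)) = 8.09·0.005953/(2·0.6829) = 0.03526 hr

Final: 0.03526 hr


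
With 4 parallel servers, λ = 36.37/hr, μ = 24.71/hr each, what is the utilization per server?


ρ = λ/(cμ) = 36.37/(4·24.71) = 36.37/98.84 = 0.3680

Final: 0.3680


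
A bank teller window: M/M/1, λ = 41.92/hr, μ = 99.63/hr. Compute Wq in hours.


ρ = 41.92/99.63 = 0.4208
Wq = ρ/(μ−λ) = 0.4208/(99.63 − 41.92) = 0.4208/57.71 = 0.007291 hr

Final: 0.007291 hr


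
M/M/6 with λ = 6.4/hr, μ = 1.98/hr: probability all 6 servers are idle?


a = λ/μ = 6.4/1.98 = 3.2323; ρ = a/c = 0.5387
Σ_{k=0}^{5} a^k/k! (terms k=0..5) = 1.00000 + 3.23232 + 5.22396 + 5.62851 + 4.54829 + 2.94031 = 22.57338
Tail: a^6/(6!(1−ρ)) = 1140.48270/(720·0.4613) = 3.43394
P₀ = 1/(22.57338 + 3.43394) = 1/26.00731 = 0.038451

Final: 0.038451


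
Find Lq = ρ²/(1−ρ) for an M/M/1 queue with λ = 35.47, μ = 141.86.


ρ = 35.47/141.86 = 0.2500
Lq = ρ²/(1−ρ) = 0.06252/0.7500 = 0.08336

Final: 0.08336


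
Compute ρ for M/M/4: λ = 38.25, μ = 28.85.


ρ = λ/(cμ) = 38.25/(4·28.85) = 38.25/115.40 = 0.3315

Final: 0.3315


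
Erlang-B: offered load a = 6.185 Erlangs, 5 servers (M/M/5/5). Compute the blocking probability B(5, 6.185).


B(c,a) = (a^c/c!) / Σ_{k=0}^{c} a^k/k!
a^5/5! = 75.425340
Σ terms (k=0..5): 1.00000 + 6.18500 + 19.12711 + 39.43373 + 60.97441 + 75.42534 = 202.145588
B = 75.425340/202.145588 = 0.373124

Final: 0.373124


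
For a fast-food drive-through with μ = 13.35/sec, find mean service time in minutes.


Mean service time = 1/μ = 1/13.35 second = 0.07491 second
In minutes: 0.07491 × 0.0166667 = 0.001248 min

Final: 0.001248 min


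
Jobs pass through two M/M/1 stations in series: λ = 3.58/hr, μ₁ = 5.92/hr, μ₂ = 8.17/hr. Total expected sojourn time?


Each node sees arrival rate λ = 3.58/hr (tandem ⇒ throughput preserved).
W₁ = 1/(μ₁−λ) = 1/(5.92−3.58) = 0.42735 hr
W₂ = 1/(μ₂−λ) = 1/(8.17−3.58) = 0.21786 hr
W_total = W₁ + W₂ = 0.42735 + 0.21786 = 0.64522 hr

Final: 0.64522 hr


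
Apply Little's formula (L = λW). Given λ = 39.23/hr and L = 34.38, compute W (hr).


W = L/λ = 34.38/39.23 = 0.8764 hr

Final: 0.8764 hr


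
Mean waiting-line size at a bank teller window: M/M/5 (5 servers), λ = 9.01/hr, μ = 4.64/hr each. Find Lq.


a = λ/μ = 1.9418; ρ = a/5 = 0.3884
P₀ = 0.142532
Lq = P₀·a^c·ρ / (c!·(1−ρ)²) = 0.142532·27.60794·0.3884/(120·0.37410)
= 0.03404

Final: 0.03404


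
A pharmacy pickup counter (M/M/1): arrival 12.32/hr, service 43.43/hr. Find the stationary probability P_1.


ρ = 12.32/43.43 = 0.2837
P_n = (1−ρ)·ρ^n = (1 − 0.2837)·0.2837^1 = 0.7163·0.283675 = 0.203203

Final: 0.203203


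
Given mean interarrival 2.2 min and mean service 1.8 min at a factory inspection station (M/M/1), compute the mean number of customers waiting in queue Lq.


λ = 60/2.2 = 27.2727 /hr
μ = 60/1.8 = 33.3333 /hr
ρ = λ/μ = 27.2727/33.3333 = 0.8182
Lq = ρ²/(1−ρ) = 0.6694/0.1818 = 3.6818

Final: 3.6818


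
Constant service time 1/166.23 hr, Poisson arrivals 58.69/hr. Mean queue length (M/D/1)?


ρ = 58.69/166.23 = 0.3531
M/D/1: Lq = ρ²/(2(1−ρ)) = 0.1247/(2·0.6469) = 0.09634

Final: 0.09634


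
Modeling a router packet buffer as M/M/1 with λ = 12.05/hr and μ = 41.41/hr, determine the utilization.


ρ = λ/μ = 12.05/41.41 = 0.2910

Final: 0.2910


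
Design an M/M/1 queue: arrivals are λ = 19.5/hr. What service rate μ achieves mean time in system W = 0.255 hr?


W = 1/(μ−λ) ⇒ μ − λ = 1/W = 1/0.255 = 3.9216
μ = λ + 1/W = 19.5 + 3.9216 = 23.4216 per hr

Final: 23.4216 /hr


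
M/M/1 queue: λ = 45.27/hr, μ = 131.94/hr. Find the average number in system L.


ρ = λ/μ = 45.27/131.94 = 0.3431
L = ρ/(1−ρ) = 0.3431/(1 − 0.3431) = 0.3431/0.6569 = 0.5223

Final: 0.5223


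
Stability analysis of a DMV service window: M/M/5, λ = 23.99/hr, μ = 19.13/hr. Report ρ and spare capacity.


Total capacity cμ = 5·19.13 = 95.65/hr
ρ = λ/(cμ) = 23.99/95.65 = 0.2508
Stable ⇔ ρ < 1: YES
Spare capacity = cμ − λ = 95.65 − 23.99 = 71.66/hr

Final: ρ = 0.2508; stable; margin = 71.66/hr


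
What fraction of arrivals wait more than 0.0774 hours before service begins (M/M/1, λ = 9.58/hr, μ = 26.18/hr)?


ρ = 9.58/26.18 = 0.3659
P(Wq > t) = ρ·e^{−(μ−λ)t} = 0.3659·e^{−1.2848}
= 0.3659·0.276695 = 0.101250

Final: 0.101250


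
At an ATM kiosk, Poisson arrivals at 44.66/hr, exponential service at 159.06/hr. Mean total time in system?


W = 1/(μ−λ) = 1/(159.06 − 44.66) = 1/114.40 = 0.008741 hr

Final: 0.008741 hr


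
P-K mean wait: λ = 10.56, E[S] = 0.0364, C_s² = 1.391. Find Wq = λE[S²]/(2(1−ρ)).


ρ = λ·E[S] = 10.56·0.0364 = 0.3844
E[S²] = E[S]²(1+C_s²) = 0.0364²·(1+1.391) = 0.003168
Wq = λ·E[S²]/(2(1−ρ)) = 10.56·0.003168/(2·0.6156) = 0.02717 hr

Final: 0.02717 hr


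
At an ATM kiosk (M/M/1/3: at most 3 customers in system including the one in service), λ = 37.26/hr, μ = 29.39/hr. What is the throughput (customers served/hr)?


ρ = 1.2678; P_K = (1−ρ)ρ^3/(1−ρ^4) = 0.344623
λ_eff = λ(1 − P_K) = 37.26·(1 − 0.344623) = 37.26·0.655377 = 24.4193 /hr

Final: 24.4193 /hr


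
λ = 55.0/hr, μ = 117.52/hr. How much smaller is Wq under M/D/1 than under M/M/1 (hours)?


ρ = 55.0/117.52 = 0.4680
Wq(M/M/1) = ρ/(μ−λ) = 0.4680/62.52 = 0.007486 hr
Wq(M/D/1) = ρ/(2(μ−λ)) = 0.003743 hr
Savings = 0.007486 − 0.003743 = 0.003743 hr

Final: 0.003743 hr


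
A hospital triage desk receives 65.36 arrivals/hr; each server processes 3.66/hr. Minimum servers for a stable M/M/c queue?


Stability requires cμ > λ ⇔ c > λ/μ.
λ/μ = 65.36/3.66 = 17.8579
Minimum integer c = ⌊17.8579⌋ + 1 = 18
Check: 18·3.66 = 65.88 > 65.36, while 17·3.66 = 62.22 ≤ 65.36

Final: 18 servers


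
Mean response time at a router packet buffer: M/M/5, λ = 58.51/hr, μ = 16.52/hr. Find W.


a = 3.5418; ρ = 0.7084; P₀ = 0.024570
Lq = P₀·a^c·ρ/(c!(1−ρ)²) = 0.95032
Wq = Lq/λ = 0.95032/58.51 = 0.01624 hr
W = Wq + 1/μ = 0.01624 + 0.06053 = 0.07677 hr

Final: 0.07677 hr


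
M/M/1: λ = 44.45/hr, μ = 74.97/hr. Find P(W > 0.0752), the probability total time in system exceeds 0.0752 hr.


W ~ Exponential(μ−λ) for M/M/1.
μ − λ = 74.97 − 44.45 = 30.5200
P(W > t) = e^{−(μ−λ)t} = e^{−2.2951} = 0.100751

Final: 0.100751


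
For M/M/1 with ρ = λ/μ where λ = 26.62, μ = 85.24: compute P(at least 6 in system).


ρ = 26.62/85.24 = 0.3123
P(N ≥ n) = ρ^n = 0.3123^6 = 0.0009277

Final: 0.0009277


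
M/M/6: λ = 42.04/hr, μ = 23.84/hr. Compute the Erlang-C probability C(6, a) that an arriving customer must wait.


a = λ/μ = 1.7634; ρ = a/6 = 0.2939
P₀ = 0.171340 (from M/M/c formula)
C(c,a) = [a^c/(c!(1−ρ))]·P₀ = [30.07037/(720·0.7061)]·0.171340
= 0.05915·0.171340 = 0.010134

Final: 0.010134


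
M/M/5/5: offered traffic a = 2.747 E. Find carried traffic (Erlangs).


B(5,2.747) = 0.088971 (Erlang-B)
Carried load = a(1 − B) = 2.747·(1 − 0.088971) = 2.747·0.911029 = 2.5026 E

Final: 2.5026 Erlangs


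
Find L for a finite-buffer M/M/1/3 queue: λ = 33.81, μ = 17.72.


ρ = 33.81/17.72 = 1.9080
L = ρ[1 − (K+1)ρ^K + Kρ^(K+1)] / [(1−ρ)(1−ρ^(K+1))]
Numerator: 1.9080·(1 − 4·6.946153 + 3·13.253354) = 24.757335
Denominator: (-0.9080)·(-12.253354) = 11.126212
L = 24.757335/11.126212 = 2.2251

Final: 2.2251


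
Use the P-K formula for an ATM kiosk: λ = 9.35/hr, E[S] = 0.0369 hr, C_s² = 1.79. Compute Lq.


ρ = λ·E[S] = 9.35·0.0369 = 0.3450
Lq = ρ²(1+C_s²)/(2(1−ρ)) = 0.1190·(1+1.79)/(2·0.6550)
= 0.1190·2.7900/1.3100 = 0.25352

Final: 0.25352


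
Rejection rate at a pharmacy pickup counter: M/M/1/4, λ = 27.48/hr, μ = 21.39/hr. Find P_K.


ρ = λ/μ = 27.48/21.39 = 1.2847
P_K = (1−ρ)ρ^K/(1−ρ^(K+1)) = (-0.2847·2.724105)/(1 − 3.499691)
= -0.775587/-2.499691 = 0.310273

Final: 0.310273


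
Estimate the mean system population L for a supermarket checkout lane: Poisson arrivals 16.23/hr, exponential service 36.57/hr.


ρ = λ/μ = 16.23/36.57 = 0.4438
L = ρ/(1−ρ) = 0.4438/(1 − 0.4438) = 0.4438/0.5562 = 0.7979

Final: 0.7979


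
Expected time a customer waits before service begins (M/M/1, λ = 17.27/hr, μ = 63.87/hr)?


ρ = 17.27/63.87 = 0.2704
Wq = ρ/(μ−λ) = 0.2704/(63.87 − 17.27) = 0.2704/46.60 = 0.005802 hr

Final: 0.005802 hr


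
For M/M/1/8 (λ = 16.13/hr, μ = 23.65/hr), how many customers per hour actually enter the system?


ρ = 0.6820; P_K = (1−ρ)ρ^8/(1−ρ^9) = 0.015378
λ_eff = λ(1 − P_K) = 16.13·(1 − 0.015378) = 16.13·0.984622 = 15.8819 /hr

Final: 15.8819 /hr


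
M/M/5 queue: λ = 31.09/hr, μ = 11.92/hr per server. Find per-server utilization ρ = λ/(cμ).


ρ = λ/(cμ) = 31.09/(5·11.92) = 31.09/59.60 = 0.5216

Final: 0.5216


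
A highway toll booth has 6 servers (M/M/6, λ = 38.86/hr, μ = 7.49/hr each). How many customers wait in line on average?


a = λ/μ = 5.1883; ρ = a/6 = 0.8647
P₀ = 0.003282
Lq = P₀·a^c·ρ / (c!·(1−ρ)²) = 0.003282·19504.09804·0.8647/(720·0.01830)
= 4.20044

Final: 4.20044


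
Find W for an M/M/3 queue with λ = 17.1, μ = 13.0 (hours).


a = 1.3154; ρ = 0.4385; P₀ = 0.259336
Lq = P₀·a^c·ρ/(c!(1−ρ)²) = 0.13679
Wq = Lq/λ = 0.13679/17.1 = 0.007999 hr
W = Wq + 1/μ = 0.007999 + 0.07692 = 0.08492 hr

Final: 0.08492 hr


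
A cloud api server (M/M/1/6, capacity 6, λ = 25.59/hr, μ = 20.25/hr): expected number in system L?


ρ = 25.59/20.25 = 1.2637
L = ρ[1 − (K+1)ρ^K + Kρ^(K+1)] / [(1−ρ)(1−ρ^(K+1))]
Numerator: 1.2637·(1 − 7·4.072598 + 6·5.146557) = 4.260144
Denominator: (-0.2637)·(-4.146557) = 1.093463
L = 4.260144/1.093463 = 3.8960

Final: 3.8960


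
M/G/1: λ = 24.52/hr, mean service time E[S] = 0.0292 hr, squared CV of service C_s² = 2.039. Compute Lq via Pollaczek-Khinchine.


ρ = λ·E[S] = 24.52·0.0292 = 0.7160
Lq = ρ²(1+C_s²)/(2(1−ρ)) = 0.5126·(1+2.039)/(2·0.2840)
= 0.5126·3.0390/0.5680 = 2.74261

Final: 2.74261


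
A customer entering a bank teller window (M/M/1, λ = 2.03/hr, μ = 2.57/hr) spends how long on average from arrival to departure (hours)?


W = 1/(μ−λ) = 1/(2.57 − 2.03) = 1/0.5400 = 1.8519 hr

Final: 1.8519 hr


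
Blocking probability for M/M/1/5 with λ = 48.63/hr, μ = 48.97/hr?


ρ = λ/μ = 48.63/48.97 = 0.9931
P_K = (1−ρ)ρ^K/(1−ρ^(K+1)) = (0.006943·0.965764)/(1 − 0.959058)
= 0.006705/0.040942 = 0.163777

Final: 0.163777


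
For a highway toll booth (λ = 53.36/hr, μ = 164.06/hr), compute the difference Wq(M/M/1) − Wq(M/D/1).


ρ = 53.36/164.06 = 0.3252
Wq(M/M/1) = ρ/(μ−λ) = 0.3252/110.70 = 0.002938 hr
Wq(M/D/1) = ρ/(2(μ−λ)) = 0.001469 hr
Savings = 0.002938 − 0.001469 = 0.001469 hr

Final: 0.001469 hr


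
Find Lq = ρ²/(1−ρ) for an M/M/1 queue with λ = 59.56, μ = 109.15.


ρ = 59.56/109.15 = 0.5457
Lq = ρ²/(1−ρ) = 0.2978/0.4543 = 0.6554

Final: 0.6554


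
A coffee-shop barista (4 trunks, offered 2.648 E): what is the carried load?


B(4,2.648) = 0.166593 (Erlang-B)
Carried load = a(1 − B) = 2.648·(1 − 0.166593) = 2.648·0.833407 = 2.2069 E

Final: 2.2069 Erlangs


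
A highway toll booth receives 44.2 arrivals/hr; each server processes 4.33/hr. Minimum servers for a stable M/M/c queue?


Stability requires cμ > λ ⇔ c > λ/μ.
λ/μ = 44.2/4.33 = 10.2079
Minimum integer c = ⌊10.2079⌋ + 1 = 11
Check: 11·4.33 = 47.63 > 44.2, while 10·4.33 = 43.30 ≤ 44.2

Final: 11 servers


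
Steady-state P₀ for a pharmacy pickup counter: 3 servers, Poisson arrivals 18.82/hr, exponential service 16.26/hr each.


a = λ/μ = 18.82/16.26 = 1.1574; ρ = a/c = 0.3858
Σ_{k=0}^{2} a^k/k! (terms k=0..2) = 1.00000 + 1.15744 + 0.66984 = 2.82728
Tail: a^3/(3!(1−ρ)) = 1.55059/(6·0.6142) = 0.42077
P₀ = 1/(2.82728 + 0.42077) = 1/3.24805 = 0.307877

Final: 0.307877


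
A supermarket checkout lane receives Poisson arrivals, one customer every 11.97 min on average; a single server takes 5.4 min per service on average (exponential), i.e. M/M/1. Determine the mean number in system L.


λ = 60/11.97 = 5.0125 /hr
μ = 60/5.4 = 11.1111 /hr
ρ = λ/μ = 5.0125/11.1111 = 0.4511
L = ρ/(1−ρ) = 0.4511/0.5489 = 0.8219

Final: 0.8219


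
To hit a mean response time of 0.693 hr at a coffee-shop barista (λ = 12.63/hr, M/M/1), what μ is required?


W = 1/(μ−λ) ⇒ μ − λ = 1/W = 1/0.693 = 1.4430
μ = λ + 1/W = 12.63 + 1.4430 = 14.0730 per hr

Final: 14.0730 /hr


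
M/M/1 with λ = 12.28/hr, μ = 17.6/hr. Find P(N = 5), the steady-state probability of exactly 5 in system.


ρ = 12.28/17.6 = 0.6977
P_n = (1−ρ)·ρ^n = (1 − 0.6977)·0.6977^5 = 0.3023·0.165359 = 0.049984

Final: 0.049984


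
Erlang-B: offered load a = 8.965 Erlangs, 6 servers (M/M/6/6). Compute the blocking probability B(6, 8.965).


B(c,a) = (a^c/c!) / Σ_{k=0}^{c} a^k/k!
a^6/6! = 721.056451
Σ terms (k=0..6): 1.00000 + 8.96500 + 40.18561 + 120.08801 + 269.14724 + 482.58100 + 721.05645 = 1643.023316
B = 721.056451/1643.023316 = 0.438860

Final: 0.438860


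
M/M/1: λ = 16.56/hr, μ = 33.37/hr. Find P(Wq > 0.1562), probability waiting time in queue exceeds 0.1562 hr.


ρ = 16.56/33.37 = 0.4963
P(Wq > t) = ρ·e^{−(μ−λ)t} = 0.4963·e^{−2.6257}
= 0.4963·0.072387 = 0.035923

Final: 0.035923


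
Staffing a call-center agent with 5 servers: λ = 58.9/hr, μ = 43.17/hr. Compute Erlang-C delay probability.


a = λ/μ = 1.3644; ρ = a/5 = 0.2729
P₀ = 0.255297 (from M/M/c formula)
C(c,a) = [a^c/(c!(1−ρ))]·P₀ = [4.72788/(120·0.7271)]·0.255297
= 0.05418·0.255297 = 0.013833

Final: 0.013833


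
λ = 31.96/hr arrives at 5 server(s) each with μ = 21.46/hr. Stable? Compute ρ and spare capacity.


Total capacity cμ = 5·21.46 = 107.30/hr
ρ = λ/(cμ) = 31.96/107.30 = 0.2979
Stable ⇔ ρ < 1: YES
Spare capacity = cμ − λ = 107.30 − 31.96 = 75.34/hr

Final: ρ = 0.2979; stable; margin = 75.34/hr


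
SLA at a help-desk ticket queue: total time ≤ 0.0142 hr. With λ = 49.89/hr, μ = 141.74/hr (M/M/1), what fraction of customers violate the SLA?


W ~ Exponential(μ−λ) for M/M/1.
μ − λ = 141.74 − 49.89 = 91.8500
P(W > t) = e^{−(μ−λ)t} = e^{−1.3043} = 0.271371

Final: 0.271371


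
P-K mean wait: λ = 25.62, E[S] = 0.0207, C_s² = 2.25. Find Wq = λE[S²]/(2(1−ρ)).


ρ = λ·E[S] = 25.62·0.0207 = 0.5303
E[S²] = E[S]²(1+C_s²) = 0.0207²·(1+2.25) = 0.001393
Wq = λ·E[S²]/(2(1−ρ)) = 25.62·0.001393/(2·0.4697) = 0.03798 hr

Final: 0.03798 hr


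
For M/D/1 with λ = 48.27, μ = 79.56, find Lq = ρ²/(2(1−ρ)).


ρ = 48.27/79.56 = 0.6067
M/D/1: Lq = ρ²/(2(1−ρ)) = 0.3681/(2·0.3933) = 0.46798

Final: 0.46798


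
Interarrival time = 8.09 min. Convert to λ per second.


λ = 1/(interarrival time) in consistent units.
1 second = 0.0166667 min, so λ = 0.0166667/8.09 = 0.002060 per second

Final: 0.002060 /sec


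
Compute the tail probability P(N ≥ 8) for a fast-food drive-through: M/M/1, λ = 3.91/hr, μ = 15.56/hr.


ρ = 3.91/15.56 = 0.2513
P(N ≥ n) = ρ^n = 0.2513^8 = 0.00001590

Final: 0.00001590


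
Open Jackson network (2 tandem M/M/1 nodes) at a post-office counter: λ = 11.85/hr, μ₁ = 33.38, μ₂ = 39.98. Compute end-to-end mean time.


Each node sees arrival rate λ = 11.85/hr (tandem ⇒ throughput preserved).
W₁ = 1/(μ₁−λ) = 1/(33.38−11.85) = 0.04645 hr
W₂ = 1/(μ₂−λ) = 1/(39.98−11.85) = 0.03555 hr
W_total = W₁ + W₂ = 0.04645 + 0.03555 = 0.08200 hr

Final: 0.08200 hr


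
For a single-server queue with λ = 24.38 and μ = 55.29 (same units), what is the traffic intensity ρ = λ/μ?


ρ = λ/μ = 24.38/55.29 = 0.4409

Final: 0.4409


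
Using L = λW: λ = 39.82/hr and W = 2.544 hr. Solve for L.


L = λW = 39.82·2.544 = 101.3021

Final: 101.3021


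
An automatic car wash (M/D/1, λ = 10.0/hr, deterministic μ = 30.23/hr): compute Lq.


ρ = 10.0/30.23 = 0.3308
M/D/1: Lq = ρ²/(2(1−ρ)) = 0.1094/(2·0.6692) = 0.08176

Final: 0.08176


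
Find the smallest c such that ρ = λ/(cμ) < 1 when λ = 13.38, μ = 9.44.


Stability requires cμ > λ ⇔ c > λ/μ.
λ/μ = 13.38/9.44 = 1.4174
Minimum integer c = ⌊1.4174⌋ + 1 = 2
Check: 2·9.44 = 18.88 > 13.38, while 1·9.44 = 9.44 ≤ 13.38

Final: 2 servers


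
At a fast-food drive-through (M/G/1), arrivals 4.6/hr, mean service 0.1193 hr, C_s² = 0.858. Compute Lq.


ρ = λ·E[S] = 4.6·0.1193 = 0.5488
Lq = ρ²(1+C_s²)/(2(1−ρ)) = 0.3012·(1+0.858)/(2·0.4512)
= 0.3012·1.8580/0.9024 = 0.62005

Final: 0.62005


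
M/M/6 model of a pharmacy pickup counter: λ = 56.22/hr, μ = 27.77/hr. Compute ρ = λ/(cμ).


ρ = λ/(cμ) = 56.22/(6·27.77) = 56.22/166.62 = 0.3374

Final: 0.3374


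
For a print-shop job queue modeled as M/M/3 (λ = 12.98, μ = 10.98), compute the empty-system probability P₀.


a = λ/μ = 12.98/10.98 = 1.1821; ρ = a/c = 0.3940
Σ_{k=0}^{2} a^k/k! (terms k=0..2) = 1.00000 + 1.18215 + 0.69874 = 2.88089
Tail: a^3/(3!(1−ρ)) = 1.65203/(6·0.6060) = 0.45439
P₀ = 1/(2.88089 + 0.45439) = 1/3.33528 = 0.299825

Final: 0.299825


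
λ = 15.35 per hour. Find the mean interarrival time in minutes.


Mean interarrival time = 1/λ = 1/15.35 hour = 0.06515 hour
In minutes: 0.06515 × 60 = 3.9088 min

Final: 3.9088 min


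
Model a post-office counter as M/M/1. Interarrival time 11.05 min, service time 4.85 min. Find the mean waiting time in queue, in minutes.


λ = 60/11.05 = 5.4299 /hr
μ = 60/4.85 = 12.3711 /hr
ρ = λ/μ = 5.4299/12.3711 = 0.4389
Wq = ρ/(μ−λ) = 0.4389/(12.3711−5.4299) = 0.06323 hr
In minutes: 0.06323·60 = 3.794 min

Final: 3.794 min


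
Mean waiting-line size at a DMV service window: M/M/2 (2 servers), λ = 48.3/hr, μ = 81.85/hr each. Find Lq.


a = λ/μ = 0.5901; ρ = a/2 = 0.2951
P₀ = 0.544340
Lq = P₀·a^c·ρ / (c!·(1−ρ)²) = 0.544340·0.34822·0.2951/(2·0.49695)
= 0.05627

Final: 0.05627


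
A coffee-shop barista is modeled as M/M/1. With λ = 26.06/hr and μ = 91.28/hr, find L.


ρ = λ/μ = 26.06/91.28 = 0.2855
L = ρ/(1−ρ) = 0.2855/(1 − 0.2855) = 0.2855/0.7145 = 0.3996

Final: 0.3996


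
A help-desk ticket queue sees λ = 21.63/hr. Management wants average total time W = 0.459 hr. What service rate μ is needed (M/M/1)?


W = 1/(μ−λ) ⇒ μ − λ = 1/W = 1/0.459 = 2.1786
μ = λ + 1/W = 21.63 + 2.1786 = 23.8086 per hr

Final: 23.8086 /hr


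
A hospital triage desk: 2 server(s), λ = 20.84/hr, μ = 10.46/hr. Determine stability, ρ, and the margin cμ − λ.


Total capacity cμ = 2·10.46 = 20.92/hr
ρ = λ/(cμ) = 20.84/20.92 = 0.9962
Stable ⇔ ρ < 1: YES
Spare capacity = cμ − λ = 20.92 − 20.84 = 0.08/hr

Final: ρ = 0.9962; stable; margin = 0.08/hr


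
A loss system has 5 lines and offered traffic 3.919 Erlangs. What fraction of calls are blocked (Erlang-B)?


B(c,a) = (a^c/c!) / Σ_{k=0}^{c} a^k/k!
a^5/5! = 7.703624
Σ terms (k=0..5): 1.00000 + 3.91900 + 7.67928 + 10.03170 + 9.82856 + 7.70362 = 40.162163
B = 7.703624/40.162163 = 0.191813

Final: 0.191813


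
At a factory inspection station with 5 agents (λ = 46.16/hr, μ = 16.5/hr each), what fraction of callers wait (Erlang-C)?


a = λ/μ = 2.7976; ρ = a/5 = 0.5595
P₀ = 0.058295 (from M/M/c formula)
C(c,a) = [a^c/(c!(1−ρ))]·P₀ = [171.35993/(120·0.4405)]·0.058295
= 3.24188·0.058295 = 0.188986

Final: 0.188986


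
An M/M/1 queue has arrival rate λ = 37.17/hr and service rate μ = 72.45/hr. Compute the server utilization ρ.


ρ = λ/μ = 37.17/72.45 = 0.5130

Final: 0.5130


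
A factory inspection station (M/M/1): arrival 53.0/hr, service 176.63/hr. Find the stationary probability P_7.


ρ = 53.0/176.63 = 0.3001
P_n = (1−ρ)·ρ^n = (1 − 0.3001)·0.3001^7 = 0.6999·0.0002190 = 0.0001533

Final: 0.0001533


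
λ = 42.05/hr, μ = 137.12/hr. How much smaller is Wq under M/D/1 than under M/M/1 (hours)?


ρ = 42.05/137.12 = 0.3067
Wq(M/M/1) = ρ/(μ−λ) = 0.3067/95.07 = 0.003226 hr
Wq(M/D/1) = ρ/(2(μ−λ)) = 0.001613 hr
Savings = 0.003226 − 0.001613 = 0.001613 hr

Final: 0.001613 hr


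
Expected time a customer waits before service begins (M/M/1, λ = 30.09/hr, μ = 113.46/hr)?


ρ = 30.09/113.46 = 0.2652
Wq = ρ/(μ−λ) = 0.2652/(113.46 − 30.09) = 0.2652/83.37 = 0.003181 hr

Final: 0.003181 hr


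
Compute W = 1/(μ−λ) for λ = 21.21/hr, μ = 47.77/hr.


W = 1/(μ−λ) = 1/(47.77 − 21.21) = 1/26.56 = 0.03765 hr

Final: 0.03765 hr


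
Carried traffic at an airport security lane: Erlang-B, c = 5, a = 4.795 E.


B(5,4.795) = 0.268011 (Erlang-B)
Carried load = a(1 − B) = 4.795·(1 − 0.268011) = 4.795·0.731989 = 3.5099 E

Final: 3.5099 Erlangs


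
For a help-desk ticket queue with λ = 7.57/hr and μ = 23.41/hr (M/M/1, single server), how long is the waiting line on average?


ρ = 7.57/23.41 = 0.3234
Lq = ρ²/(1−ρ) = 0.1046/0.6766 = 0.1545

Final: 0.1545


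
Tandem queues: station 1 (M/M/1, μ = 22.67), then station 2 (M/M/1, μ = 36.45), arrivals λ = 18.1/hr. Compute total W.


Each node sees arrival rate λ = 18.1/hr (tandem ⇒ throughput preserved).
W₁ = 1/(μ₁−λ) = 1/(22.67−18.1) = 0.21882 hr
W₂ = 1/(μ₂−λ) = 1/(36.45−18.1) = 0.05450 hr
W_total = W₁ + W₂ = 0.21882 + 0.05450 = 0.27331 hr

Final: 0.27331 hr


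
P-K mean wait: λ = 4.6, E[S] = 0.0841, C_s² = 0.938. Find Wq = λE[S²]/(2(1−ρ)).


ρ = λ·E[S] = 4.6·0.0841 = 0.3869
E[S²] = E[S]²(1+C_s²) = 0.0841²·(1+0.938) = 0.013707
Wq = λ·E[S²]/(2(1−ρ)) = 4.6·0.013707/(2·0.6131) = 0.05142 hr

Final: 0.05142 hr


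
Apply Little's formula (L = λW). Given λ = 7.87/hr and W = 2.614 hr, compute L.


L = λW = 7.87·2.614 = 20.5722

Final: 20.5722


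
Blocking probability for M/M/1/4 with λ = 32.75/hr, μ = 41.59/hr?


ρ = λ/μ = 32.75/41.59 = 0.7874
P_K = (1−ρ)ρ^K/(1−ρ^(K+1)) = (0.2126·0.384494)/(1 − 0.302769)
= 0.081725/0.697231 = 0.117213

Final: 0.117213


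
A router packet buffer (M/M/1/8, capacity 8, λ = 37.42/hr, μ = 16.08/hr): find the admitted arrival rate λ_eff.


ρ = 2.3271; P_K = (1−ρ)ρ^8/(1−ρ^9) = 0.570568
λ_eff = λ(1 − P_K) = 37.42·(1 − 0.570568) = 37.42·0.429432 = 16.0693 /hr

Final: 16.0693 /hr


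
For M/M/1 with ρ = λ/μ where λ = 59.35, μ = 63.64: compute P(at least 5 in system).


ρ = 59.35/63.64 = 0.9326
P(N ≥ n) = ρ^n = 0.9326^5 = 0.705428

Final: 0.705428


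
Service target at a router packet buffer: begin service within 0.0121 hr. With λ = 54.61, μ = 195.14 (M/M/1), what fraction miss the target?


ρ = 54.61/195.14 = 0.2799
P(Wq > t) = ρ·e^{−(μ−λ)t} = 0.2799·e^{−1.7004}
= 0.2799·0.182608 = 0.051103

Final: 0.051103


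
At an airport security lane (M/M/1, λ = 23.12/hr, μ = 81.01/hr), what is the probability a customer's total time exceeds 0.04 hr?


W ~ Exponential(μ−λ) for M/M/1.
μ − λ = 81.01 − 23.12 = 57.8900
P(W > t) = e^{−(μ−λ)t} = e^{−2.3156} = 0.098707

Final: 0.098707


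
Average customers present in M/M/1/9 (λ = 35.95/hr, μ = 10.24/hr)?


ρ = 35.95/10.24 = 3.5107
L = ρ[1 − (K+1)ρ^K + Kρ^(K+1)] / [(1−ρ)(1−ρ^(K+1))]
Numerator: 3.5107·(1 − 10·81019.664922 + 9·284439.155658) = 6142944.846072
Denominator: (-2.5107)·(-284438.155658) = 714150.877145
L = 6142944.846072/714150.877145 = 8.6017

Final: 8.6017


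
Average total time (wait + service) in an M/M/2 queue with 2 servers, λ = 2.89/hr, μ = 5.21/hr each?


a = 0.5547; ρ = 0.2774; P₀ = 0.565740
Lq = P₀·a^c·ρ/(c!(1−ρ)²) = 0.04623
Wq = Lq/λ = 0.04623/2.89 = 0.01600 hr
W = Wq + 1/μ = 0.01600 + 0.19194 = 0.20793 hr

Final: 0.20793 hr


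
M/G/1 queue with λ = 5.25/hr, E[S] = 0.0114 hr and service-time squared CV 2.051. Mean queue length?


ρ = λ·E[S] = 5.25·0.0114 = 0.05985
Lq = ρ²(1+C_s²)/(2(1−ρ)) = 0.003582·(1+2.051)/(2·0.9402)
= 0.003582·3.0510/1.8803 = 0.005812

Final: 0.005812


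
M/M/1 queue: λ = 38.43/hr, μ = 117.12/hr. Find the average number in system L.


ρ = λ/μ = 38.43/117.12 = 0.3281
L = ρ/(1−ρ) = 0.3281/(1 − 0.3281) = 0.3281/0.6719 = 0.4884

Final: 0.4884


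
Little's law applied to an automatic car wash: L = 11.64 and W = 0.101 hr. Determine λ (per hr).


λ = L/W = 11.64/0.101 = 115.2475 /hr

Final: 115.2475 /hr


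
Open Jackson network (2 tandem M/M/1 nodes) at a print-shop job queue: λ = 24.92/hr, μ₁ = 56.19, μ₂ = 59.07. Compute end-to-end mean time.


Each node sees arrival rate λ = 24.92/hr (tandem ⇒ throughput preserved).
W₁ = 1/(μ₁−λ) = 1/(56.19−24.92) = 0.03198 hr
W₂ = 1/(μ₂−λ) = 1/(59.07−24.92) = 0.02928 hr
W_total = W₁ + W₂ = 0.03198 + 0.02928 = 0.06126 hr

Final: 0.06126 hr
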